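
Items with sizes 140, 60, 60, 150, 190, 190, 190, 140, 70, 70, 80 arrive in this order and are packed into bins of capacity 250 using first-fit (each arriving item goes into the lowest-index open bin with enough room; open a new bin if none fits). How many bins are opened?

7

  140 → bin 1 (new)  [load 140/250]
  60 → bin 1  [load 200/250]
  60 → bin 2 (new)  [load 60/250]
  150 → bin 2  [load 210/250]
  190 → bin 3 (new)  [load 190/250]
  190 → bin 4 (new)  [load 190/250]
  190 → bin 5 (new)  [load 190/250]
  140 → bin 6 (new)  [load 140/250]
  70 → bin 6  [load 210/250]
  70 → bin 7 (new)  [load 70/250]
  80 → bin 7  [load 150/250]
7 bins opened.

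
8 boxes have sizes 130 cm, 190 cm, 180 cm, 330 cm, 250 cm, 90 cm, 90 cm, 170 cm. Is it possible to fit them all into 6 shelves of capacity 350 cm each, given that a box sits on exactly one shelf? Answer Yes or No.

A valid assignment using 5 shelves:
  shelf 1: 330 = 330
  shelf 2: 250 + 90 = 340
  shelf 3: 190 + 130 = 320
  shelf 4: 180 + 170 = 350
  shelf 5: 90 = 90
That uses only 5 ≤ 6, so 6 shelves are enough.

Yes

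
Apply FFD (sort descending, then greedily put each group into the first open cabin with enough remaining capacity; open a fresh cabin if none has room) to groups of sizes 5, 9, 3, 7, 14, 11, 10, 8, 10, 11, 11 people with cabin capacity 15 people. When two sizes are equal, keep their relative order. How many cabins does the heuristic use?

8

Sorted descending: 14, 11, 11, 11, 10, 10, 9, 8, 7, 5, 3.
  14 → cabin 1 (new)  [load 14/15]
  11 → cabin 2 (new)  [load 11/15]
  11 → cabin 3 (new)  [load 11/15]
  11 → cabin 4 (new)  [load 11/15]
  10 → cabin 5 (new)  [load 10/15]
  10 → cabin 6 (new)  [load 10/15]
  9 → cabin 7 (new)  [load 9/15]
  8 → cabin 8 (new)  [load 8/15]
  7 → cabin 8  [load 15/15]
  5 → cabin 5  [load 15/15]
  3 → cabin 2  [load 14/15]
8 cabins opened.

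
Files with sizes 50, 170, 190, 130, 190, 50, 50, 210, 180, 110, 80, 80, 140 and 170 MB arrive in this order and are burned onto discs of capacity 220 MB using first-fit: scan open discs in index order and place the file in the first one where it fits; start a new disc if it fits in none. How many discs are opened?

10

  50 → disc 1 (new)  [load 50/220]
  170 → disc 1  [load 220/220]
  190 → disc 2 (new)  [load 190/220]
  130 → disc 3 (new)  [load 130/220]
  190 → disc 4 (new)  [load 190/220]
  50 → disc 3  [load 180/220]
  50 → disc 5 (new)  [load 50/220]
  210 → disc 6 (new)  [load 210/220]
  180 → disc 7 (new)  [load 180/220]
  110 → disc 5  [load 160/220]
  80 → disc 8 (new)  [load 80/220]
  80 → disc 8  [load 160/220]
  140 → disc 9 (new)  [load 140/220]
  170 → disc 10 (new)  [load 170/220]
10 discs opened.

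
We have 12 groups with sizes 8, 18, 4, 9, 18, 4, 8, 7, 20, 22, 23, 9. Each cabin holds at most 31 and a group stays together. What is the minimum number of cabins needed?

5

Total = 23 + 22 + 20 + 18 + 18 + 9 + 9 + 8 + 8 + 7 + 4 + 4 = 150.
Lower bound: ⌈150/31⌉ = 5 cabins.
A packing using 5 cabins:
  cabin 1: 23 + 8 = 31
  cabin 2: 22 + 9 = 31
  cabin 3: 20 + 9 = 29
  cabin 4: 18 + 8 + 4 = 30
  cabin 5: 18 + 7 + 4 = 29
This matches the lower bound, so 5 is optimal.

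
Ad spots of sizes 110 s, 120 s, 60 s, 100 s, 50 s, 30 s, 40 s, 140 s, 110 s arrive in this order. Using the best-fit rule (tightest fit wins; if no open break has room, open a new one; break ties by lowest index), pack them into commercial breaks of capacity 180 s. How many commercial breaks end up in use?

  110 → break 1 (new)  [load 110/180]
  120 → break 2 (new)  [load 120/180]
  60 → break 2  [load 180/180]
  100 → break 3 (new)  [load 100/180]
  50 → break 1  [load 160/180]
  30 → break 3  [load 130/180]
  40 → break 3  [load 170/180]
  140 → break 4 (new)  [load 140/180]
  110 → break 5 (new)  [load 110/180]
5 commercial breaks opened.

5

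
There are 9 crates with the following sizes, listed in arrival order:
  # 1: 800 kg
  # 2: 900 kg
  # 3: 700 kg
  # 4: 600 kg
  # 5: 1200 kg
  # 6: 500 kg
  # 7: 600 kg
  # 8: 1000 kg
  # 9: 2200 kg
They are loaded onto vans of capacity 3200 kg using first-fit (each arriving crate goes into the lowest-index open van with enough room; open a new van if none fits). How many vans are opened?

  800 → van 1 (new)  [load 800/3200]
  900 → van 1  [load 1700/3200]
  700 → van 1  [load 2400/3200]
  600 → van 1  [load 3000/3200]
  1200 → van 2 (new)  [load 1200/3200]
  500 → van 2  [load 1700/3200]
  600 → van 2  [load 2300/3200]
  1000 → van 3 (new)  [load 1000/3200]
  2200 → van 3  [load 3200/3200]
3 vans opened.

3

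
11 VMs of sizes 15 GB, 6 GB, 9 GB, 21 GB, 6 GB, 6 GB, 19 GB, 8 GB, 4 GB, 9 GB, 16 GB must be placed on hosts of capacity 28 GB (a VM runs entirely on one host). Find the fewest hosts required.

Total = 21 + 19 + 16 + 15 + 9 + 9 + 8 + 6 + 6 + 6 + 4 = 119 GB.
Lower bound: ⌈119/28⌉ = 5 hosts.
A packing using 5 hosts:
  host 1: 21 + 6 = 27
  host 2: 19 + 9 = 28
  host 3: 16 + 9 = 25
  host 4: 15 + 8 + 4 = 27
  host 5: 6 + 6 = 12
This matches the lower bound, so 5 is optimal.

5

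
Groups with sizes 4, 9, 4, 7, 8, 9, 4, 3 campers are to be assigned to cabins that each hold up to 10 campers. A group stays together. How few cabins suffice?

6

Total = 9 + 9 + 8 + 7 + 4 + 4 + 4 + 3 = 48 campers.
Lower bound: ⌈48/10⌉ = 5 cabins.
A packing using 6 cabins:
  cabin 1: 9 = 9
  cabin 2: 9 = 9
  cabin 3: 8 = 8
  cabin 4: 7 + 3 = 10
  cabin 5: 4 + 4 = 8
  cabin 6: 4 = 4
No arrangement into 5 cabins stays within capacity, so 6 is optimal.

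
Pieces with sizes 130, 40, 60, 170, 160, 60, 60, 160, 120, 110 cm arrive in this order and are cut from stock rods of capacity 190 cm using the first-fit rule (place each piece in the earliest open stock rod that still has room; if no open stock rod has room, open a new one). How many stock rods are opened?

  130 → stock rod 1 (new)  [load 130/190]
  40 → stock rod 1  [load 170/190]
  60 → stock rod 2 (new)  [load 60/190]
  170 → stock rod 3 (new)  [load 170/190]
  160 → stock rod 4 (new)  [load 160/190]
  60 → stock rod 2  [load 120/190]
  60 → stock rod 2  [load 180/190]
  160 → stock rod 5 (new)  [load 160/190]
  120 → stock rod 6 (new)  [load 120/190]
  110 → stock rod 7 (new)  [load 110/190]
7 stock rods opened.

7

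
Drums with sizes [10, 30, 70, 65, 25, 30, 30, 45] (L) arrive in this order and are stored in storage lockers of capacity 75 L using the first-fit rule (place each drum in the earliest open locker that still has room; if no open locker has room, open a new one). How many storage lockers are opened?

5

  10 → locker 1 (new)  [load 10/75]
  30 → locker 1  [load 40/75]
  70 → locker 2 (new)  [load 70/75]
  65 → locker 3 (new)  [load 65/75]
  25 → locker 1  [load 65/75]
  30 → locker 4 (new)  [load 30/75]
  30 → locker 4  [load 60/75]
  45 → locker 5 (new)  [load 45/75]
5 storage lockers opened.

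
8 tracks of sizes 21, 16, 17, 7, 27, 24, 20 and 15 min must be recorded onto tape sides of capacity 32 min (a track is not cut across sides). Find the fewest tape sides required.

6

Total = 27 + 24 + 21 + 20 + 17 + 16 + 15 + 7 = 147 min.
Lower bound: ⌈147/32⌉ = 5 tape sides.
A packing using 6 tape sides:
  side 1: 27 = 27
  side 2: 24 + 7 = 31
  side 3: 21 = 21
  side 4: 20 = 20
  side 5: 17 + 15 = 32
  side 6: 16 = 16
No arrangement into 5 tape sides stays within capacity, so 6 is optimal.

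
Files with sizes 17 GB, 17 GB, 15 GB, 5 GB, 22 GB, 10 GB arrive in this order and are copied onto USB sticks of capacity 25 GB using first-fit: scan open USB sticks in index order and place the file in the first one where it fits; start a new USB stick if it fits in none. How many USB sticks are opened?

  17 → USB stick 1 (new)  [load 17/25]
  17 → USB stick 2 (new)  [load 17/25]
  15 → USB stick 3 (new)  [load 15/25]
  5 → USB stick 1  [load 22/25]
  22 → USB stick 4 (new)  [load 22/25]
  10 → USB stick 3  [load 25/25]
4 USB sticks opened.

4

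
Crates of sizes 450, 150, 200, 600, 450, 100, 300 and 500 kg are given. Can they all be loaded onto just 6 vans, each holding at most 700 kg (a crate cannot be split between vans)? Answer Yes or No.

Yes

A valid assignment using 5 vans:
  van 1: 600 + 100 = 700
  van 2: 500 + 200 = 700
  van 3: 450 + 150 = 600
  van 4: 450 = 450
  van 5: 300 = 300
That uses only 5 ≤ 6, so 6 vans are enough.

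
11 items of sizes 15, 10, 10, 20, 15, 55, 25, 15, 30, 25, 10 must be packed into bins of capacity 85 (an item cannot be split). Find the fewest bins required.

Total = 55 + 30 + 25 + 25 + 20 + 15 + 15 + 15 + 10 + 10 + 10 = 230.
Lower bound: ⌈230/85⌉ = 3 bins.
A packing using 3 bins:
  bin 1: 55 + 30 = 85
  bin 2: 25 + 25 + 20 + 15 = 85
  bin 3: 15 + 15 + 10 + 10 + 10 = 60
This matches the lower bound, so 3 is optimal.

3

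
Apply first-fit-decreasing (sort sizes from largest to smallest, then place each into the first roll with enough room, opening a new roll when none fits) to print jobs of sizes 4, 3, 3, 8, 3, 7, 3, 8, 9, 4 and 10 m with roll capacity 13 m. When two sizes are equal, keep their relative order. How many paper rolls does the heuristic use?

Sorted descending: 10, 9, 8, 8, 7, 4, 4, 3, 3, 3, 3.
  10 → roll 1 (new)  [load 10/13]
  9 → roll 2 (new)  [load 9/13]
  8 → roll 3 (new)  [load 8/13]
  8 → roll 4 (new)  [load 8/13]
  7 → roll 5 (new)  [load 7/13]
  4 → roll 2  [load 13/13]
  4 → roll 3  [load 12/13]
  3 → roll 1  [load 13/13]
  3 → roll 4  [load 11/13]
  3 → roll 5  [load 10/13]
  3 → roll 5  [load 13/13]
5 paper rolls opened.

5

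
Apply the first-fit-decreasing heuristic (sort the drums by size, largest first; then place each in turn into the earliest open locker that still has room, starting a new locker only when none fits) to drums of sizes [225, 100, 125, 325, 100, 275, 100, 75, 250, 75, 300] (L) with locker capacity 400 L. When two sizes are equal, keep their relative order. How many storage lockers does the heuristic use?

Sorted descending: 325, 300, 275, 250, 225, 125, 100, 100, 100, 75, 75.
  325 → locker 1 (new)  [load 325/400]
  300 → locker 2 (new)  [load 300/400]
  275 → locker 3 (new)  [load 275/400]
  250 → locker 4 (new)  [load 250/400]
  225 → locker 5 (new)  [load 225/400]
  125 → locker 3  [load 400/400]
  100 → locker 2  [load 400/400]
  100 → locker 4  [load 350/400]
  100 → locker 5  [load 325/400]
  75 → locker 1  [load 400/400]
  75 → locker 5  [load 400/400]
5 storage lockers opened.

5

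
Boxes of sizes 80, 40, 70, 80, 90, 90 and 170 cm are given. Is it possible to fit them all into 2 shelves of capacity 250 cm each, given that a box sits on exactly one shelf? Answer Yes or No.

Total = 620 cm; ⌈620/250⌉ = 3.
At least 3 shelves are required, but only 2 are allowed.

No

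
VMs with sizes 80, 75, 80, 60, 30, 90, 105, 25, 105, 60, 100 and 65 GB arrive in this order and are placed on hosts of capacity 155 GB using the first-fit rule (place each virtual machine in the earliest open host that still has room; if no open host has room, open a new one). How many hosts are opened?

7

  80 → host 1 (new)  [load 80/155]
  75 → host 1  [load 155/155]
  80 → host 2 (new)  [load 80/155]
  60 → host 2  [load 140/155]
  30 → host 3 (new)  [load 30/155]
  90 → host 3  [load 120/155]
  105 → host 4 (new)  [load 105/155]
  25 → host 3  [load 145/155]
  105 → host 5 (new)  [load 105/155]
  60 → host 6 (new)  [load 60/155]
  100 → host 7 (new)  [load 100/155]
  65 → host 6  [load 125/155]
7 hosts opened.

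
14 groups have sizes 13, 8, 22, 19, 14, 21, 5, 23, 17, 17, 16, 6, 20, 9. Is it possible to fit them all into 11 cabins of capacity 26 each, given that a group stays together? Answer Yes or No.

A valid assignment using 10 cabins:
  cabin 1: 23 = 23
  cabin 2: 22 = 22
  cabin 3: 21 + 5 = 26
  cabin 4: 20 + 6 = 26
  cabin 5: 19 = 19
  cabin 6: 17 + 9 = 26
  cabin 7: 17 + 8 = 25
  cabin 8: 16 = 16
  cabin 9: 14 = 14
  cabin 10: 13 = 13
That uses only 10 ≤ 11, so 11 cabins are enough.

Yes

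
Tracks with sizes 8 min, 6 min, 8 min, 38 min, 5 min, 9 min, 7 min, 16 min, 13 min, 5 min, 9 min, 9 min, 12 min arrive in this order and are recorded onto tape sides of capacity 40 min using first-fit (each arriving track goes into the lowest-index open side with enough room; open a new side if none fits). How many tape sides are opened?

  8 → side 1 (new)  [load 8/40]
  6 → side 1  [load 14/40]
  8 → side 1  [load 22/40]
  38 → side 2 (new)  [load 38/40]
  5 → side 1  [load 27/40]
  9 → side 1  [load 36/40]
  7 → side 3 (new)  [load 7/40]
  16 → side 3  [load 23/40]
  13 → side 3  [load 36/40]
  5 → side 4 (new)  [load 5/40]
  9 → side 4  [load 14/40]
  9 → side 4  [load 23/40]
  12 → side 4  [load 35/40]
4 tape sides opened.

4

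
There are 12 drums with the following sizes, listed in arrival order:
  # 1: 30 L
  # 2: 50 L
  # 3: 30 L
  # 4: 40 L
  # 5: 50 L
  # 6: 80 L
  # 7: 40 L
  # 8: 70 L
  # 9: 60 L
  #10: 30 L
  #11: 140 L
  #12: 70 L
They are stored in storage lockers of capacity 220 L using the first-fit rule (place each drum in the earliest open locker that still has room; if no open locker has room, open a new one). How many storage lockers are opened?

  30 → locker 1 (new)  [load 30/220]
  50 → locker 1  [load 80/220]
  30 → locker 1  [load 110/220]
  40 → locker 1  [load 150/220]
  50 → locker 1  [load 200/220]
  80 → locker 2 (new)  [load 80/220]
  40 → locker 2  [load 120/220]
  70 → locker 2  [load 190/220]
  60 → locker 3 (new)  [load 60/220]
  30 → locker 2  [load 220/220]
  140 → locker 3  [load 200/220]
  70 → locker 4 (new)  [load 70/220]
4 storage lockers opened.

4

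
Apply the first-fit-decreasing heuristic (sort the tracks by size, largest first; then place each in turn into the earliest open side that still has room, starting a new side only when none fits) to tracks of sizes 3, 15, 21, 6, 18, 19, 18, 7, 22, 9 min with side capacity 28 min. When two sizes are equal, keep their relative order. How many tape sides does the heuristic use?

6

Sorted descending: 22, 21, 19, 18, 18, 15, 9, 7, 6, 3.
  22 → side 1 (new)  [load 22/28]
  21 → side 2 (new)  [load 21/28]
  19 → side 3 (new)  [load 19/28]
  18 → side 4 (new)  [load 18/28]
  18 → side 5 (new)  [load 18/28]
  15 → side 6 (new)  [load 15/28]
  9 → side 3  [load 28/28]
  7 → side 2  [load 28/28]
  6 → side 1  [load 28/28]
  3 → side 4  [load 21/28]
6 tape sides opened.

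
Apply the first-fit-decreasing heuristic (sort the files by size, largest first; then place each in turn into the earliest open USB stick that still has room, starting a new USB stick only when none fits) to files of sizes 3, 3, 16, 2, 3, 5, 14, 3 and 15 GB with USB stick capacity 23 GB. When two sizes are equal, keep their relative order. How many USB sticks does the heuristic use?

Sorted descending: 16, 15, 14, 5, 3, 3, 3, 3, 2.
  16 → USB stick 1 (new)  [load 16/23]
  15 → USB stick 2 (new)  [load 15/23]
  14 → USB stick 3 (new)  [load 14/23]
  5 → USB stick 1  [load 21/23]
  3 → USB stick 2  [load 18/23]
  3 → USB stick 2  [load 21/23]
  3 → USB stick 3  [load 17/23]
  3 → USB stick 3  [load 20/23]
  2 → USB stick 1  [load 23/23]
3 USB sticks opened.

3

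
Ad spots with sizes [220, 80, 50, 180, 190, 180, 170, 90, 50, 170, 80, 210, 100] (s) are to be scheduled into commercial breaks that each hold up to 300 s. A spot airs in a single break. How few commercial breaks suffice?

Total = 220 + 210 + 190 + 180 + 180 + 170 + 170 + 100 + 90 + 80 + 80 + 50 + 50 = 1770 s.
Lower bound: ⌈1770/300⌉ = 6 commercial breaks.
Also, 7 ad spots each exceed 150 s, and no two of those can share a break, so at least 7 commercial breaks are needed.
A packing using 7 commercial breaks:
  break 1: 220 + 80 = 300
  break 2: 210 + 90 = 300
  break 3: 190 + 100 = 290
  break 4: 180 + 80 = 260
  break 5: 180 + 50 + 50 = 280
  break 6: 170 = 170
  break 7: 170 = 170
This matches the lower bound, so 7 is optimal.

7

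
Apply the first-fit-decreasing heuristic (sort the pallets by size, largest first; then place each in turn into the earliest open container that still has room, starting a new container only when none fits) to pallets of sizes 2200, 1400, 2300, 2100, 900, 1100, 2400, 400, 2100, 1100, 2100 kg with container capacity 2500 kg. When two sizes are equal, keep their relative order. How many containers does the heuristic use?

Sorted descending: 2400, 2300, 2200, 2100, 2100, 2100, 1400, 1100, 1100, 900, 400.
  2400 → container 1 (new)  [load 2400/2500]
  2300 → container 2 (new)  [load 2300/2500]
  2200 → container 3 (new)  [load 2200/2500]
  2100 → container 4 (new)  [load 2100/2500]
  2100 → container 5 (new)  [load 2100/2500]
  2100 → container 6 (new)  [load 2100/2500]
  1400 → container 7 (new)  [load 1400/2500]
  1100 → container 7  [load 2500/2500]
  1100 → container 8 (new)  [load 1100/2500]
  900 → container 8  [load 2000/2500]
  400 → container 4  [load 2500/2500]
8 containers opened.

8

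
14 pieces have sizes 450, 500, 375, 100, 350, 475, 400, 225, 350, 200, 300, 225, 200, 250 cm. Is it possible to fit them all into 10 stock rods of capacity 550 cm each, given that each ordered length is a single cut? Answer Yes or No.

A valid assignment using 9 stock rods:
  stock rod 1: 500 = 500
  stock rod 2: 475 = 475
  stock rod 3: 450 + 100 = 550
  stock rod 4: 400 = 400
  stock rod 5: 375 = 375
  stock rod 6: 350 + 200 = 550
  stock rod 7: 350 + 200 = 550
  stock rod 8: 300 + 250 = 550
  stock rod 9: 225 + 225 = 450
That uses only 9 ≤ 10, so 10 stock rods are enough.

Yes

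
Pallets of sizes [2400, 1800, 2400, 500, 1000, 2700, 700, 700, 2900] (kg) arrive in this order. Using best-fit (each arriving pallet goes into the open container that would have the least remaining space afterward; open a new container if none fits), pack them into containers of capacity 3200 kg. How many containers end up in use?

6

  2400 → container 1 (new)  [load 2400/3200]
  1800 → container 2 (new)  [load 1800/3200]
  2400 → container 3 (new)  [load 2400/3200]
  500 → container 1  [load 2900/3200]
  1000 → container 2  [load 2800/3200]
  2700 → container 4 (new)  [load 2700/3200]
  700 → container 3  [load 3100/3200]
  700 → container 5 (new)  [load 700/3200]
  2900 → container 6 (new)  [load 2900/3200]
6 containers opened.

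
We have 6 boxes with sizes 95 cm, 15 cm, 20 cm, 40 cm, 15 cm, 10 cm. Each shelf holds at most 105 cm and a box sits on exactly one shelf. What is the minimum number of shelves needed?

Total = 95 + 40 + 20 + 15 + 15 + 10 = 195 cm.
Lower bound: ⌈195/105⌉ = 2 shelves.
A packing using 2 shelves:
  shelf 1: 95 + 10 = 105
  shelf 2: 40 + 20 + 15 + 15 = 90
This matches the lower bound, so 2 is optimal.

2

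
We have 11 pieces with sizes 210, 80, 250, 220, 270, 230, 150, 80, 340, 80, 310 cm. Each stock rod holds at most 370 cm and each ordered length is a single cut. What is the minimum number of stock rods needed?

7

Total = 340 + 310 + 270 + 250 + 230 + 220 + 210 + 150 + 80 + 80 + 80 = 2220 cm.
Lower bound: ⌈2220/370⌉ = 6 stock rods.
Also, 7 pieces each exceed 185 cm, and no two of those can share a stock rod, so at least 7 stock rods are needed.
A packing using 7 stock rods:
  stock rod 1: 340 = 340
  stock rod 2: 310 = 310
  stock rod 3: 270 + 80 = 350
  stock rod 4: 250 + 80 = 330
  stock rod 5: 230 + 80 = 310
  stock rod 6: 220 + 150 = 370
  stock rod 7: 210 = 210
This matches the lower bound, so 7 is optimal.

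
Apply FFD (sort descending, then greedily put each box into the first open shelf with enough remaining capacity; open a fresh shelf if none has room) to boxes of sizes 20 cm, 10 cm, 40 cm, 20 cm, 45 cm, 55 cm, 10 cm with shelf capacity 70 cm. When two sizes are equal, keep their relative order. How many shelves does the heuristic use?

3

Sorted descending: 55, 45, 40, 20, 20, 10, 10.
  55 → shelf 1 (new)  [load 55/70]
  45 → shelf 2 (new)  [load 45/70]
  40 → shelf 3 (new)  [load 40/70]
  20 → shelf 2  [load 65/70]
  20 → shelf 3  [load 60/70]
  10 → shelf 1  [load 65/70]
  10 → shelf 3  [load 70/70]
3 shelves opened.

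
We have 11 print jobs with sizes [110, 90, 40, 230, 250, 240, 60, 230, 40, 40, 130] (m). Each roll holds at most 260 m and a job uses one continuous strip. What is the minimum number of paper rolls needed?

Total = 250 + 240 + 230 + 230 + 130 + 110 + 90 + 60 + 40 + 40 + 40 = 1460 m.
Lower bound: ⌈1460/260⌉ = 6 paper rolls.
A packing using 6 paper rolls:
  roll 1: 250 = 250
  roll 2: 240 = 240
  roll 3: 230 = 230
  roll 4: 230 = 230
  roll 5: 130 + 90 + 40 = 260
  roll 6: 110 + 60 + 40 + 40 = 250
This matches the lower bound, so 6 is optimal.

6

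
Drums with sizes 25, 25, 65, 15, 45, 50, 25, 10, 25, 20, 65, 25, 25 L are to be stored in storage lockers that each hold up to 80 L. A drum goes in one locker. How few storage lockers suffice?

Total = 65 + 65 + 50 + 45 + 25 + 25 + 25 + 25 + 25 + 25 + 20 + 15 + 10 = 420 L.
Lower bound: ⌈420/80⌉ = 6 storage lockers.
A packing using 6 storage lockers:
  locker 1: 65 + 15 = 80
  locker 2: 65 + 10 = 75
  locker 3: 50 + 25 = 75
  locker 4: 45 + 25 = 70
  locker 5: 25 + 25 + 25 = 75
  locker 6: 25 + 20 = 45
This matches the lower bound, so 6 is optimal.

6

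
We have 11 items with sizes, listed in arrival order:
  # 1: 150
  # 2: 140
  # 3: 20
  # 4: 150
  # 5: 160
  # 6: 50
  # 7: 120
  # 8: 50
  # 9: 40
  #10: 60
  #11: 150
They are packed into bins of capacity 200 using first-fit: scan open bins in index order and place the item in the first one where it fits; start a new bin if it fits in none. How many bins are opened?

6

  150 → bin 1 (new)  [load 150/200]
  140 → bin 2 (new)  [load 140/200]
  20 → bin 1  [load 170/200]
  150 → bin 3 (new)  [load 150/200]
  160 → bin 4 (new)  [load 160/200]
  50 → bin 2  [load 190/200]
  120 → bin 5 (new)  [load 120/200]
  50 → bin 3  [load 200/200]
  40 → bin 4  [load 200/200]
  60 → bin 5  [load 180/200]
  150 → bin 6 (new)  [load 150/200]
6 bins opened.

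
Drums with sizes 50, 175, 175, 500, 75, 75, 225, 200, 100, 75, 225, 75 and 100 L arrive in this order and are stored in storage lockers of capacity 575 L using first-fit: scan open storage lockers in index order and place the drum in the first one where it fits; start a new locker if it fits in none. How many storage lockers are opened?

  50 → locker 1 (new)  [load 50/575]
  175 → locker 1  [load 225/575]
  175 → locker 1  [load 400/575]
  500 → locker 2 (new)  [load 500/575]
  75 → locker 1  [load 475/575]
  75 → locker 1  [load 550/575]
  225 → locker 3 (new)  [load 225/575]
  200 → locker 3  [load 425/575]
  100 → locker 3  [load 525/575]
  75 → locker 2  [load 575/575]
  225 → locker 4 (new)  [load 225/575]
  75 → locker 4  [load 300/575]
  100 → locker 4  [load 400/575]
4 storage lockers opened.

4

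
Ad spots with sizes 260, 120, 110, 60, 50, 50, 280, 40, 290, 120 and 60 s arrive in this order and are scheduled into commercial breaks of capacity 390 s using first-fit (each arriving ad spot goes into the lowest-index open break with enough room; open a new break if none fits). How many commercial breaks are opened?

  260 → break 1 (new)  [load 260/390]
  120 → break 1  [load 380/390]
  110 → break 2 (new)  [load 110/390]
  60 → break 2  [load 170/390]
  50 → break 2  [load 220/390]
  50 → break 2  [load 270/390]
  280 → break 3 (new)  [load 280/390]
  40 → break 2  [load 310/390]
  290 → break 4 (new)  [load 290/390]
  120 → break 5 (new)  [load 120/390]
  60 → break 2  [load 370/390]
5 commercial breaks opened.

5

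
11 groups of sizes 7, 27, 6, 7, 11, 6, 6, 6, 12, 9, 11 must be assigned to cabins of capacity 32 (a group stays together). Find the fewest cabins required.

4

Total = 27 + 12 + 11 + 11 + 9 + 7 + 7 + 6 + 6 + 6 + 6 = 108.
Lower bound: ⌈108/32⌉ = 4 cabins.
A packing using 4 cabins:
  cabin 1: 27 = 27
  cabin 2: 12 + 11 + 9 = 32
  cabin 3: 11 + 7 + 7 + 6 = 31
  cabin 4: 6 + 6 + 6 = 18
This matches the lower bound, so 4 is optimal.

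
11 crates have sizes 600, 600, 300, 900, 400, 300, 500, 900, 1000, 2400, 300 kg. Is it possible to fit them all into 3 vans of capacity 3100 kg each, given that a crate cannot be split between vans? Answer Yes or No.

Yes

A valid assignment using 3 vans:
  van 1: 2400 + 600 = 3000
  van 2: 1000 + 900 + 900 + 300 = 3100
  van 3: 600 + 500 + 400 + 300 + 300 = 2100
Every load is within 3100 kg, so 3 vans suffice.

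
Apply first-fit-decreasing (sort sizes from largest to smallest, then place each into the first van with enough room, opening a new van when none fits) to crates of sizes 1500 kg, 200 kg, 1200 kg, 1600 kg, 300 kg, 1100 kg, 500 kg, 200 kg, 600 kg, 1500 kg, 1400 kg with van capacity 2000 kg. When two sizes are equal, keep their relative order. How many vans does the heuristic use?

Sorted descending: 1600, 1500, 1500, 1400, 1200, 1100, 600, 500, 300, 200, 200.
  1600 → van 1 (new)  [load 1600/2000]
  1500 → van 2 (new)  [load 1500/2000]
  1500 → van 3 (new)  [load 1500/2000]
  1400 → van 4 (new)  [load 1400/2000]
  1200 → van 5 (new)  [load 1200/2000]
  1100 → van 6 (new)  [load 1100/2000]
  600 → van 4  [load 2000/2000]
  500 → van 2  [load 2000/2000]
  300 → van 1  [load 1900/2000]
  200 → van 3  [load 1700/2000]
  200 → van 3  [load 1900/2000]
6 vans opened.

6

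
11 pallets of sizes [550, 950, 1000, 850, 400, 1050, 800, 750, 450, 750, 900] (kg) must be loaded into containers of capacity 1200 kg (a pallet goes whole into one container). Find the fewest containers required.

Total = 1050 + 1000 + 950 + 900 + 850 + 800 + 750 + 750 + 550 + 450 + 400 = 8450 kg.
Lower bound: ⌈8450/1200⌉ = 8 containers.
A packing using 9 containers:
  container 1: 1050 = 1050
  container 2: 1000 = 1000
  container 3: 950 = 950
  container 4: 900 = 900
  container 5: 850 = 850
  container 6: 800 + 400 = 1200
  container 7: 750 + 450 = 1200
  container 8: 750 = 750
  container 9: 550 = 550
No arrangement into 8 containers stays within capacity, so 9 is optimal.

9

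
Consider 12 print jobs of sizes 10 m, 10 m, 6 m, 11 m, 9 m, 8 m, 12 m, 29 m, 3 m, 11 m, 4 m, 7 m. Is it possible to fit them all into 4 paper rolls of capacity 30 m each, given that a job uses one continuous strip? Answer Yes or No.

No

Total = 120 m; ⌈120/30⌉ = 4.
The bound of 4 does not rule out 4, but exhaustive search shows no assignment into 4 paper rolls of capacity 30 m exists — the minimum is 5.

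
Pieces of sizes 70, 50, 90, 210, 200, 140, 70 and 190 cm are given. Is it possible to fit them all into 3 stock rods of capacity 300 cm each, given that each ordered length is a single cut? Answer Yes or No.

No

Total = 1020 cm; ⌈1020/300⌉ = 4.
At least 4 stock rods are required, but only 3 are allowed.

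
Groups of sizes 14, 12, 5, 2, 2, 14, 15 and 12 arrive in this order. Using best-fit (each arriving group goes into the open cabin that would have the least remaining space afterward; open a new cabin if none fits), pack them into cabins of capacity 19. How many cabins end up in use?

5

  14 → cabin 1 (new)  [load 14/19]
  12 → cabin 2 (new)  [load 12/19]
  5 → cabin 1  [load 19/19]
  2 → cabin 2  [load 14/19]
  2 → cabin 2  [load 16/19]
  14 → cabin 3 (new)  [load 14/19]
  15 → cabin 4 (new)  [load 15/19]
  12 → cabin 5 (new)  [load 12/19]
5 cabins opened.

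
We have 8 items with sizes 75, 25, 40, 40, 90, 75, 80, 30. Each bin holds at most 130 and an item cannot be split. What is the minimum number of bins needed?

4

Total = 90 + 80 + 75 + 75 + 40 + 40 + 30 + 25 = 455.
Lower bound: ⌈455/130⌉ = 4 bins.
A packing using 4 bins:
  bin 1: 90 + 40 = 130
  bin 2: 80 + 40 = 120
  bin 3: 75 + 30 + 25 = 130
  bin 4: 75 = 75
This matches the lower bound, so 4 is optimal.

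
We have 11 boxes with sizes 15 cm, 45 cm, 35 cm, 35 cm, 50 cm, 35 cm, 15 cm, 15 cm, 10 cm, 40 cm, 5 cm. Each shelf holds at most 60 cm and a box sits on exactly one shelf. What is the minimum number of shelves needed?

6

Total = 50 + 45 + 40 + 35 + 35 + 35 + 15 + 15 + 15 + 10 + 5 = 300 cm.
Lower bound: ⌈300/60⌉ = 5 shelves.
Also, 6 boxes each exceed 30 cm, and no two of those can share a shelf, so at least 6 shelves are needed.
A packing using 6 shelves:
  shelf 1: 50 + 10 = 60
  shelf 2: 45 + 15 = 60
  shelf 3: 40 + 15 + 5 = 60
  shelf 4: 35 + 15 = 50
  shelf 5: 35 = 35
  shelf 6: 35 = 35
This matches the lower bound, so 6 is optimal.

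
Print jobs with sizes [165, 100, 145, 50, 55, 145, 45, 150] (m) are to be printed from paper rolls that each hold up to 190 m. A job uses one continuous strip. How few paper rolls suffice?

6

Total = 165 + 150 + 145 + 145 + 100 + 55 + 50 + 45 = 855 m.
Lower bound: ⌈855/190⌉ = 5 paper rolls.
A packing using 6 paper rolls:
  roll 1: 165 = 165
  roll 2: 150 = 150
  roll 3: 145 + 45 = 190
  roll 4: 145 = 145
  roll 5: 100 + 55 = 155
  roll 6: 50 = 50
No arrangement into 5 paper rolls stays within capacity, so 6 is optimal.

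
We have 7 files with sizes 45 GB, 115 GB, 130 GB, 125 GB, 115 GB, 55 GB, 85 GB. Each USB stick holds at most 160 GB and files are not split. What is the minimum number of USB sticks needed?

5

Total = 130 + 125 + 115 + 115 + 85 + 55 + 45 = 670 GB.
Lower bound: ⌈670/160⌉ = 5 USB sticks.
A packing using 5 USB sticks:
  USB stick 1: 130 = 130
  USB stick 2: 125 = 125
  USB stick 3: 115 + 45 = 160
  USB stick 4: 115 = 115
  USB stick 5: 85 + 55 = 140
This matches the lower bound, so 5 is optimal.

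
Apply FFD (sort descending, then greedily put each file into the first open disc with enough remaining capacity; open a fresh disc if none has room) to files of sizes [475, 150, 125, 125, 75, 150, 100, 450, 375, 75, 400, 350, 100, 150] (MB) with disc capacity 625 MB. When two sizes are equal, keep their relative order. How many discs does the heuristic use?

Sorted descending: 475, 450, 400, 375, 350, 150, 150, 150, 125, 125, 100, 100, 75, 75.
  475 → disc 1 (new)  [load 475/625]
  450 → disc 2 (new)  [load 450/625]
  400 → disc 3 (new)  [load 400/625]
  375 → disc 4 (new)  [load 375/625]
  350 → disc 5 (new)  [load 350/625]
  150 → disc 1  [load 625/625]
  150 → disc 2  [load 600/625]
  150 → disc 3  [load 550/625]
  125 → disc 4  [load 500/625]
  125 → disc 4  [load 625/625]
  100 → disc 5  [load 450/625]
  100 → disc 5  [load 550/625]
  75 → disc 3  [load 625/625]
  75 → disc 5  [load 625/625]
5 discs opened.

5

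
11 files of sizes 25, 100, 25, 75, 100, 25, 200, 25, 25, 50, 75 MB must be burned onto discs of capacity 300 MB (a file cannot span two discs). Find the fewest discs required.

3

Total = 200 + 100 + 100 + 75 + 75 + 50 + 25 + 25 + 25 + 25 + 25 = 725 MB.
Lower bound: ⌈725/300⌉ = 3 discs.
A packing using 3 discs:
  disc 1: 200 + 100 = 300
  disc 2: 100 + 75 + 75 + 50 = 300
  disc 3: 25 + 25 + 25 + 25 + 25 = 125
This matches the lower bound, so 3 is optimal.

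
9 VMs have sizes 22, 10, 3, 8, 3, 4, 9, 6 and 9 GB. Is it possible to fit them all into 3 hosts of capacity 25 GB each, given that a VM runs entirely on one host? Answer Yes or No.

Yes

A valid assignment using 3 hosts:
  host 1: 22 + 3 = 25
  host 2: 10 + 9 + 6 = 25
  host 3: 9 + 8 + 4 + 3 = 24
Every load is within 25 GB, so 3 hosts suffice.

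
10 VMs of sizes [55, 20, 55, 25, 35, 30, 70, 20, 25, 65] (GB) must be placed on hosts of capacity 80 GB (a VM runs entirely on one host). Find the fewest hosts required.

6

Total = 70 + 65 + 55 + 55 + 35 + 30 + 25 + 25 + 20 + 20 = 400 GB.
Lower bound: ⌈400/80⌉ = 5 hosts.
A packing using 6 hosts:
  host 1: 70 = 70
  host 2: 65 = 65
  host 3: 55 + 25 = 80
  host 4: 55 + 25 = 80
  host 5: 35 + 30 = 65
  host 6: 20 + 20 = 40
No arrangement into 5 hosts stays within capacity, so 6 is optimal.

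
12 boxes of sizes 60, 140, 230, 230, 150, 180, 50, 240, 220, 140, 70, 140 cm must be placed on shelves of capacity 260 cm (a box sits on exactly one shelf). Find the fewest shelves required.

9

Total = 240 + 230 + 230 + 220 + 180 + 150 + 140 + 140 + 140 + 70 + 60 + 50 = 1850 cm.
Lower bound: ⌈1850/260⌉ = 8 shelves.
Also, 9 boxes each exceed 130 cm, and no two of those can share a shelf, so at least 9 shelves are needed.
A packing using 9 shelves:
  shelf 1: 240 = 240
  shelf 2: 230 = 230
  shelf 3: 230 = 230
  shelf 4: 220 = 220
  shelf 5: 180 + 70 = 250
  shelf 6: 150 + 60 + 50 = 260
  shelf 7: 140 = 140
  shelf 8: 140 = 140
  shelf 9: 140 = 140
This matches the lower bound, so 9 is optimal.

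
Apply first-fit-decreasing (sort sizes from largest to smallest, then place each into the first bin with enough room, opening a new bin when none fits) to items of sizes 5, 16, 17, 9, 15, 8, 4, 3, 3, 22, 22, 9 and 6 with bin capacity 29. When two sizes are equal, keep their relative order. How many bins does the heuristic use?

Sorted descending: 22, 22, 17, 16, 15, 9, 9, 8, 6, 5, 4, 3, 3.
  22 → bin 1 (new)  [load 22/29]
  22 → bin 2 (new)  [load 22/29]
  17 → bin 3 (new)  [load 17/29]
  16 → bin 4 (new)  [load 16/29]
  15 → bin 5 (new)  [load 15/29]
  9 → bin 3  [load 26/29]
  9 → bin 4  [load 25/29]
  8 → bin 5  [load 23/29]
  6 → bin 1  [load 28/29]
  5 → bin 2  [load 27/29]
  4 → bin 4  [load 29/29]
  3 → bin 3  [load 29/29]
  3 → bin 5  [load 26/29]
5 bins opened.

5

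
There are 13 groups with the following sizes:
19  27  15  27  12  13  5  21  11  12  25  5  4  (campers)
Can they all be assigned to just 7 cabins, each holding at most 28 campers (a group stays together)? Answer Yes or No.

Total = 196 campers; ⌈196/28⌉ = 7.
The bound of 7 does not rule out 7, but exhaustive search shows no assignment into 7 cabins of capacity 28 campers exists — the minimum is 8.

No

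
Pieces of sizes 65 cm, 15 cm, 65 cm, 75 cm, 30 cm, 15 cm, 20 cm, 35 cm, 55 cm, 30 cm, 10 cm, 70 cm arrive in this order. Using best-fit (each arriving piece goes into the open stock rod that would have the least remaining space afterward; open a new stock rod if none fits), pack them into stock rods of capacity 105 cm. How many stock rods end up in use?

5

  65 → stock rod 1 (new)  [load 65/105]
  15 → stock rod 1  [load 80/105]
  65 → stock rod 2 (new)  [load 65/105]
  75 → stock rod 3 (new)  [load 75/105]
  30 → stock rod 3  [load 105/105]
  15 → stock rod 1  [load 95/105]
  20 → stock rod 2  [load 85/105]
  35 → stock rod 4 (new)  [load 35/105]
  55 → stock rod 4  [load 90/105]
  30 → stock rod 5 (new)  [load 30/105]
  10 → stock rod 1  [load 105/105]
  70 → stock rod 5  [load 100/105]
5 stock rods opened.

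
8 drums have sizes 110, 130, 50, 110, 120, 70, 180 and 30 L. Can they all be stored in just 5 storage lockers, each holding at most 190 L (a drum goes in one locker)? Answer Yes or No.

A valid assignment using 5 storage lockers:
  locker 1: 180 = 180
  locker 2: 130 + 50 = 180
  locker 3: 120 + 70 = 190
  locker 4: 110 + 30 = 140
  locker 5: 110 = 110
Every load is within 190 L, so 5 storage lockers suffice.

Yes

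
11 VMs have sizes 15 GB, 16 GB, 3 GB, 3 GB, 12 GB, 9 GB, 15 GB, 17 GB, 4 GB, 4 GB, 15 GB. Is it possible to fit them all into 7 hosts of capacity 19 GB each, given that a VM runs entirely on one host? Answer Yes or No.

A valid assignment using 7 hosts:
  host 1: 17 = 17
  host 2: 16 + 3 = 19
  host 3: 15 + 4 = 19
  host 4: 15 + 4 = 19
  host 5: 15 + 3 = 18
  host 6: 12 = 12
  host 7: 9 = 9
Every load is within 19 GB, so 7 hosts suffice.

Yes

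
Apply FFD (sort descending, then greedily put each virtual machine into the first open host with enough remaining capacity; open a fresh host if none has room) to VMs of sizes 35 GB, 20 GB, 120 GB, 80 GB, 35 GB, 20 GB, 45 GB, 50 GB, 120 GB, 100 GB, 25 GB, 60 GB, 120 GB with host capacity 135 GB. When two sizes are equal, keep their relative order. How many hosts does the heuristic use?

7

Sorted descending: 120, 120, 120, 100, 80, 60, 50, 45, 35, 35, 25, 20, 20.
  120 → host 1 (new)  [load 120/135]
  120 → host 2 (new)  [load 120/135]
  120 → host 3 (new)  [load 120/135]
  100 → host 4 (new)  [load 100/135]
  80 → host 5 (new)  [load 80/135]
  60 → host 6 (new)  [load 60/135]
  50 → host 5  [load 130/135]
  45 → host 6  [load 105/135]
  35 → host 4  [load 135/135]
  35 → host 7 (new)  [load 35/135]
  25 → host 6  [load 130/135]
  20 → host 7  [load 55/135]
  20 → host 7  [load 75/135]
7 hosts opened.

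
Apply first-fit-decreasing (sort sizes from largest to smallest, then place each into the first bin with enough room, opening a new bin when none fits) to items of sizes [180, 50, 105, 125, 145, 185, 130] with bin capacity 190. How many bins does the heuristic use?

Sorted descending: 185, 180, 145, 130, 125, 105, 50.
  185 → bin 1 (new)  [load 185/190]
  180 → bin 2 (new)  [load 180/190]
  145 → bin 3 (new)  [load 145/190]
  130 → bin 4 (new)  [load 130/190]
  125 → bin 5 (new)  [load 125/190]
  105 → bin 6 (new)  [load 105/190]
  50 → bin 4  [load 180/190]
6 bins opened.

6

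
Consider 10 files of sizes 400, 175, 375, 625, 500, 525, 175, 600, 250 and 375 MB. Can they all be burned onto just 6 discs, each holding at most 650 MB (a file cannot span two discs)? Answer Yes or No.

Total = 4000 MB; ⌈4000/650⌉ = 7.
At least 7 discs are required, but only 6 are allowed.

No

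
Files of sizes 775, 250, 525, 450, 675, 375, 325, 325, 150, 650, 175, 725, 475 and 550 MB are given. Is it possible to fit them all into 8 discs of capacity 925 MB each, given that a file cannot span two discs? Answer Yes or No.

A valid assignment using 8 discs:
  disc 1: 775 + 150 = 925
  disc 2: 725 + 175 = 900
  disc 3: 675 + 250 = 925
  disc 4: 650 = 650
  disc 5: 550 + 375 = 925
  disc 6: 525 + 325 = 850
  disc 7: 475 + 450 = 925
  disc 8: 325 = 325
Every load is within 925 MB, so 8 discs suffice.

Yes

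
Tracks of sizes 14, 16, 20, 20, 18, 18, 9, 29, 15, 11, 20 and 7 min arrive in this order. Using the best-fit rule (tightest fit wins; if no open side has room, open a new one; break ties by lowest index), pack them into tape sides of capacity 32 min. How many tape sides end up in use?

8

  14 → side 1 (new)  [load 14/32]
  16 → side 1  [load 30/32]
  20 → side 2 (new)  [load 20/32]
  20 → side 3 (new)  [load 20/32]
  18 → side 4 (new)  [load 18/32]
  18 → side 5 (new)  [load 18/32]
  9 → side 2  [load 29/32]
  29 → side 6 (new)  [load 29/32]
  15 → side 7 (new)  [load 15/32]
  11 → side 3  [load 31/32]
  20 → side 8 (new)  [load 20/32]
  7 → side 8  [load 27/32]
8 tape sides opened.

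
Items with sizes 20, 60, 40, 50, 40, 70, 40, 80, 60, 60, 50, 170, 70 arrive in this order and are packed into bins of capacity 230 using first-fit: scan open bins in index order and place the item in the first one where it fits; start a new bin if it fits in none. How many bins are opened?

  20 → bin 1 (new)  [load 20/230]
  60 → bin 1  [load 80/230]
  40 → bin 1  [load 120/230]
  50 → bin 1  [load 170/230]
  40 → bin 1  [load 210/230]
  70 → bin 2 (new)  [load 70/230]
  40 → bin 2  [load 110/230]
  80 → bin 2  [load 190/230]
  60 → bin 3 (new)  [load 60/230]
  60 → bin 3  [load 120/230]
  50 → bin 3  [load 170/230]
  170 → bin 4 (new)  [load 170/230]
  70 → bin 5 (new)  [load 70/230]
5 bins opened.

5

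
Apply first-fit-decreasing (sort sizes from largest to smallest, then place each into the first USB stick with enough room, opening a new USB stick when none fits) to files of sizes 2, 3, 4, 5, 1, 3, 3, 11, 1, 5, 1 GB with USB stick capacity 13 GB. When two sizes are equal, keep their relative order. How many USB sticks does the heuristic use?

3

Sorted descending: 11, 5, 5, 4, 3, 3, 3, 2, 1, 1, 1.
  11 → USB stick 1 (new)  [load 11/13]
  5 → USB stick 2 (new)  [load 5/13]
  5 → USB stick 2  [load 10/13]
  4 → USB stick 3 (new)  [load 4/13]
  3 → USB stick 2  [load 13/13]
  3 → USB stick 3  [load 7/13]
  3 → USB stick 3  [load 10/13]
  2 → USB stick 1  [load 13/13]
  1 → USB stick 3  [load 11/13]
  1 → USB stick 3  [load 12/13]
  1 → USB stick 3  [load 13/13]
3 USB sticks opened.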